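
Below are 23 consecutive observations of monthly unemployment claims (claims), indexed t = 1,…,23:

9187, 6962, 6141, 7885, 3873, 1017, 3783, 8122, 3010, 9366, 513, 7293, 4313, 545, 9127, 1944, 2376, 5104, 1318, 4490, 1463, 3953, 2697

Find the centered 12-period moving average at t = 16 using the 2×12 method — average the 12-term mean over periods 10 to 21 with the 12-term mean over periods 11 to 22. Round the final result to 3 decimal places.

3762.125

Sum over 10–21: 9366 + 513 + 7293 + 4313 + 545 + 9127 + 1944 + 2376 + 5104 + 1318 + 4490 + 1463 = 47852
Sum over 11–22: 513 + 7293 + 4313 + 545 + 9127 + 1944 + 2376 + 5104 + 1318 + 4490 + 1463 + 3953 = 42439
CMA at t=16 = (47852 + 42439) / (2·12) = 90291 / 24 = 3762.125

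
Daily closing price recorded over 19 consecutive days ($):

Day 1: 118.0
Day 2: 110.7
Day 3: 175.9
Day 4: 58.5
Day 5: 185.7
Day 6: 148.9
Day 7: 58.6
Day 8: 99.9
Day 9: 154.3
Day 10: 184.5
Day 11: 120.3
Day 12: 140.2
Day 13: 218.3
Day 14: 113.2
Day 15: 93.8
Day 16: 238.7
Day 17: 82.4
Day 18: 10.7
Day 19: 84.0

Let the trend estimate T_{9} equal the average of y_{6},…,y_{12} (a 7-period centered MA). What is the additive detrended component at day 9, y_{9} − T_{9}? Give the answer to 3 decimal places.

Trend T_9 = (148.9 + 58.6 + 99.9 + 154.3 + 184.5 + 120.3 + 140.2) / 7 = 906.7/7 = 129.52857
Detrended value: 154.3 − 129.52857 = 24.771

24.771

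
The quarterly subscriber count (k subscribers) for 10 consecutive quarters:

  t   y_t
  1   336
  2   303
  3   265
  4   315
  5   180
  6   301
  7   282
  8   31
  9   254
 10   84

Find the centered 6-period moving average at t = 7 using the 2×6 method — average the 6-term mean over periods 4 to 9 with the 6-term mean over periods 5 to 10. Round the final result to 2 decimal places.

Sum over 4–9: 315 + 180 + 301 + 282 + 31 + 254 = 1363
Sum over 5–10: 180 + 301 + 282 + 31 + 254 + 84 = 1132
CMA at t=7 = (1363 + 1132) / (2·6) = 2495 / 12 = 207.92

207.92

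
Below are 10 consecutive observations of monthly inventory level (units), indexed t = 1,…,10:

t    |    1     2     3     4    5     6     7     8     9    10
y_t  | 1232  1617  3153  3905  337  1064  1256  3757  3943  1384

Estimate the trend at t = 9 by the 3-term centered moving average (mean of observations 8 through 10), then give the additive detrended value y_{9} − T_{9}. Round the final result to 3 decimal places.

Trend T_9 = (3757 + 3943 + 1384) / 3 = 9084/3 = 3028.00000
Detrended value: 3943 − 3028.00000 = 915.000

915.000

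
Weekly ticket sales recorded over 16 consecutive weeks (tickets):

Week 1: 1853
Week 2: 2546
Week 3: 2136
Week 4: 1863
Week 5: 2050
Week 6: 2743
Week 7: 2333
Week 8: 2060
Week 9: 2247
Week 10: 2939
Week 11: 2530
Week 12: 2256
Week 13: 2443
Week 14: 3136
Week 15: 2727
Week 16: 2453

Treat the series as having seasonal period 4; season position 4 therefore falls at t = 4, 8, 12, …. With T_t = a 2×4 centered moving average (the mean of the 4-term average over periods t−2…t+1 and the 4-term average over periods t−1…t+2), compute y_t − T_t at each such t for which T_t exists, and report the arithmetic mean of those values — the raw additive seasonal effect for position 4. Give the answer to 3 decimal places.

-310.417

Season position 4 occurs at t = 4, 8, 12 (where T_t is defined).
t=4: T_4 = 2173.37500; y_4 − T_4 = 1863 − 2173.37500 = -310.37500
t=8: T_8 = 2370.25000; y_8 − T_8 = 2060 − 2370.25000 = -310.25000
t=12: T_12 = 2566.62500; y_12 − T_12 = 2256 − 2566.62500 = -310.62500
Mean deviation: (-310.37500 + -310.25000 + -310.62500) / 3 = -310.417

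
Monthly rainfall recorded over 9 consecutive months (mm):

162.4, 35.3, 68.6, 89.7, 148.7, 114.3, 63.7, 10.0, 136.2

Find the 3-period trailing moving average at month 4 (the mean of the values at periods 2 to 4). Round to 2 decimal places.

Sum of periods 2–4: 35.3 + 68.6 + 89.7 = 193.6
Divide by 3: 193.6 / 3 = 64.53

64.53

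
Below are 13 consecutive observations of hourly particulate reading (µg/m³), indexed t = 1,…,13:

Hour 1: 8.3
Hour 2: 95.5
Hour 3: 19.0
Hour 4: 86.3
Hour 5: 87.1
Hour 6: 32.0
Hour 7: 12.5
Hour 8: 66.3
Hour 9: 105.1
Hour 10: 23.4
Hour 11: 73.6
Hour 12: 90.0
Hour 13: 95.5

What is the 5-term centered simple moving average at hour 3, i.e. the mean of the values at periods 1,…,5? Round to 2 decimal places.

59.24

Sum of periods 1–5: 8.3 + 95.5 + 19.0 + 86.3 + 87.1 = 296.2
Divide by 5: 296.2 / 5 = 59.24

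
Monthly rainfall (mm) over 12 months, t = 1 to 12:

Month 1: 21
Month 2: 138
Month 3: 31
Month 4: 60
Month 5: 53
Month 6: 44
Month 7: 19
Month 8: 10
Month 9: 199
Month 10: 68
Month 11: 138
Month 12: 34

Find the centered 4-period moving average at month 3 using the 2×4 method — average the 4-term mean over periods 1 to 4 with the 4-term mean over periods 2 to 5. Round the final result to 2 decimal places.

Sum over 1–4: 21 + 138 + 31 + 60 = 250
Sum over 2–5: 138 + 31 + 60 + 53 = 282
CMA at t=3 = (250 + 282) / (2·4) = 532 / 8 = 66.50

66.50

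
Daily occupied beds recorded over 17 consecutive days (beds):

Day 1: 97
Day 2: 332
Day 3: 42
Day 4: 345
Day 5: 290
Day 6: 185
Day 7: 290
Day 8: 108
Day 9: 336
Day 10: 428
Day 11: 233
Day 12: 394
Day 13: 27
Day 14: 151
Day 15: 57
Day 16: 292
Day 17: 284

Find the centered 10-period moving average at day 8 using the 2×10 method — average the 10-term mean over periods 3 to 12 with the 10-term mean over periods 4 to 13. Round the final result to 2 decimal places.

264.35

Sum over 3–12: 42 + 345 + 290 + 185 + 290 + 108 + 336 + 428 + 233 + 394 = 2651
Sum over 4–13: 345 + 290 + 185 + 290 + 108 + 336 + 428 + 233 + 394 + 27 = 2636
CMA at t=8 = (2651 + 2636) / (2·10) = 5287 / 20 = 264.35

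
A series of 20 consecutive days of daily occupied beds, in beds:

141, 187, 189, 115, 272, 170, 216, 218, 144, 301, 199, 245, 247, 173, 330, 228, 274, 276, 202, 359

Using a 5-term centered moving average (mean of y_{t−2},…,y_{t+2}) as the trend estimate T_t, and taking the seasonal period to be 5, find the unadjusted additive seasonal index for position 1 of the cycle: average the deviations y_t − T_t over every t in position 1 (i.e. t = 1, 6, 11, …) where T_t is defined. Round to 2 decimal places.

Season position 1 occurs at t = 6, 11, 16 (where T_t is defined).
t=6: T_6 = 198.2000; y_6 − T_6 = 170 − 198.2000 = -28.2000
t=11: T_11 = 227.2000; y_11 − T_11 = 199 − 227.2000 = -28.2000
t=16: T_16 = 256.2000; y_16 − T_16 = 228 − 256.2000 = -28.2000
Mean deviation: (-28.2000 + -28.2000 + -28.2000) / 3 = -28.20

-28.20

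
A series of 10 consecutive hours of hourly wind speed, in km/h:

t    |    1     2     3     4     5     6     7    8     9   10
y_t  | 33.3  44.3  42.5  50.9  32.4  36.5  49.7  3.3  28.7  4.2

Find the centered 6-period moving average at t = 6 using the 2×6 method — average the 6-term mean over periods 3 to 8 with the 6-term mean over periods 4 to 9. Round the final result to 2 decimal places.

34.73

Sum over 3–8: 42.5 + 50.9 + 32.4 + 36.5 + 49.7 + 3.3 = 215.3
Sum over 4–9: 50.9 + 32.4 + 36.5 + 49.7 + 3.3 + 28.7 = 201.5
CMA at t=6 = (215.3 + 201.5) / (2·6) = 416.8 / 12 = 34.73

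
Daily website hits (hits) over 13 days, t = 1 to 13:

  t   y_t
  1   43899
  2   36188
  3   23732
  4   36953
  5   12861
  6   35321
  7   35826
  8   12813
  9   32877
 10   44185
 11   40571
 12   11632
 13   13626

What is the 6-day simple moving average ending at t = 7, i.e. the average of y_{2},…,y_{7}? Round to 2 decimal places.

30146.83

Sum of periods 2–7: 36188 + 23732 + 36953 + 12861 + 35321 + 35826 = 180881
Divide by 6: 180881 / 6 = 30146.83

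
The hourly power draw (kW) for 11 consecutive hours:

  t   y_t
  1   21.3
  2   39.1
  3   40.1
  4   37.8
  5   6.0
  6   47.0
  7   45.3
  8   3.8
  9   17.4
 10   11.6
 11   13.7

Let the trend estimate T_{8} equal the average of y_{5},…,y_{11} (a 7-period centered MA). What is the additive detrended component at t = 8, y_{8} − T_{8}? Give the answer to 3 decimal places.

Trend T_8 = (6.0 + 47.0 + 45.3 + 3.8 + 17.4 + 11.6 + 13.7) / 7 = 144.8/7 = 20.68571
Detrended value: 3.8 − 20.68571 = -16.886

-16.886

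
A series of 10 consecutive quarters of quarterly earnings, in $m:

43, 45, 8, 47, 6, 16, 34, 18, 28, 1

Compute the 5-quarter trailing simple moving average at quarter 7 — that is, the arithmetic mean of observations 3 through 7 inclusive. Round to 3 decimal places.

22.200

Sum of periods 3–7: 8 + 47 + 6 + 16 + 34 = 111
Divide by 5: 111 / 5 = 22.200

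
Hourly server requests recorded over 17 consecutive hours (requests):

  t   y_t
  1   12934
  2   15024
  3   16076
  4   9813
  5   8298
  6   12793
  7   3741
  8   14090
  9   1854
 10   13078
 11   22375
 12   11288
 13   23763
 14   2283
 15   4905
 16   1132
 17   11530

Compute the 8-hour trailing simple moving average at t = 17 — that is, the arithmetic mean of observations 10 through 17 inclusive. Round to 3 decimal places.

11294.250

Sum of periods 10–17: 13078 + 22375 + 11288 + 23763 + 2283 + 4905 + 1132 + 11530 = 90354
Divide by 8: 90354 / 8 = 11294.250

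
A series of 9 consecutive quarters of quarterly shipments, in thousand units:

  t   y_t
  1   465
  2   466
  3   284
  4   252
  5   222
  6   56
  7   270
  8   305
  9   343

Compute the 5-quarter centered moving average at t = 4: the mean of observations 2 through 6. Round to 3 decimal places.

Sum of periods 2–6: 466 + 284 + 252 + 222 + 56 = 1280
Divide by 5: 1280 / 5 = 256.000

256.000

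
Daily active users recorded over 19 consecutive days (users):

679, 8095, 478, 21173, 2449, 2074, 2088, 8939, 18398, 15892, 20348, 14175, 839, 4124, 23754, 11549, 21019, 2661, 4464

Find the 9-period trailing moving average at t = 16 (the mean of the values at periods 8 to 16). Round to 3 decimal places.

Sum of periods 8–16: 8939 + 18398 + 15892 + 20348 + 14175 + 839 + 4124 + 23754 + 11549 = 118018
Divide by 9: 118018 / 9 = 13113.111

13113.111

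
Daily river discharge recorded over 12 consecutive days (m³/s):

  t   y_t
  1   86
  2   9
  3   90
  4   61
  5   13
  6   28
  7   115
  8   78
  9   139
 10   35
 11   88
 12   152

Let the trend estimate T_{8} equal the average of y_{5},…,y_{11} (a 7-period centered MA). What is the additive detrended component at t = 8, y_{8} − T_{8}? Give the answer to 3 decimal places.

7.143

Trend T_8 = (13 + 28 + 115 + 78 + 139 + 35 + 88) / 7 = 496/7 = 70.85714
Detrended value: 78 − 70.85714 = 7.143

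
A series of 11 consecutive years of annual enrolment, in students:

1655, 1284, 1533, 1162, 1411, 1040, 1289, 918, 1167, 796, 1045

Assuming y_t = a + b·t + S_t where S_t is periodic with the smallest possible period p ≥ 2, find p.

First differences y_{t+1} − y_t: -371, 249, -371, 249, -371, 249, …
The difference pattern repeats every 2 terms and not for any smaller step, so p = 2.

2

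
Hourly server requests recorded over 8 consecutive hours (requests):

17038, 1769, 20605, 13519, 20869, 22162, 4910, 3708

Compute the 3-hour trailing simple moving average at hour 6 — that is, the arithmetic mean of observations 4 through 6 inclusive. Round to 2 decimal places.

18850.00

Sum of periods 4–6: 13519 + 20869 + 22162 = 56550
Divide by 3: 56550 / 3 = 18850.00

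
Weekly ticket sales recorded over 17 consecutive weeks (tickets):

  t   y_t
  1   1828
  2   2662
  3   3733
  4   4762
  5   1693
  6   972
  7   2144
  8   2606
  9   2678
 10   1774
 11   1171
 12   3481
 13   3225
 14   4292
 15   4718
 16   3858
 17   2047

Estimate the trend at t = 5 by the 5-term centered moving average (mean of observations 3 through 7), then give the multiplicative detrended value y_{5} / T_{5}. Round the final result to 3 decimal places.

Trend T_5 = (3733 + 4762 + 1693 + 972 + 2144) / 5 = 13304/5 = 2660.80000
Ratio to trend: 1693 / 2660.80000 = 0.636

0.636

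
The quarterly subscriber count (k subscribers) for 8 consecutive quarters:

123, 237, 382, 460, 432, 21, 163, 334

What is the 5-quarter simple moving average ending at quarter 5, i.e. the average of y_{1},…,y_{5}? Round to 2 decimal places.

326.80

Sum of periods 1–5: 123 + 237 + 382 + 460 + 432 = 1634
Divide by 5: 1634 / 5 = 326.80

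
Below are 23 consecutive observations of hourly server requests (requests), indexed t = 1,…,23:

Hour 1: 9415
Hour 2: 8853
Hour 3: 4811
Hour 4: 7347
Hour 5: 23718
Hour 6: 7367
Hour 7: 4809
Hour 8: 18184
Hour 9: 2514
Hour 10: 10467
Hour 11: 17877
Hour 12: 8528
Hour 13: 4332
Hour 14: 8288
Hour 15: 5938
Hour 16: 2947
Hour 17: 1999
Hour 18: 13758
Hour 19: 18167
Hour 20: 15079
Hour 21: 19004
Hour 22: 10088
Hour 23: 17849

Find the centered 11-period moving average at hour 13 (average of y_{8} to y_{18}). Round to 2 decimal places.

Sum of periods 8–18: 18184 + 2514 + 10467 + 17877 + 8528 + 4332 + 8288 + 5938 + 2947 + 1999 + 13758 = 94832
Divide by 11: 94832 / 11 = 8621.09

8621.09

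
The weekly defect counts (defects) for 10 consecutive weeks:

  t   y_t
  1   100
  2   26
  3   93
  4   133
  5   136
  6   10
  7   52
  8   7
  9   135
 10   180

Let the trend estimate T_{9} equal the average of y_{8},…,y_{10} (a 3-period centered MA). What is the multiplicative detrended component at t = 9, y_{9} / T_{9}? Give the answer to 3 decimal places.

Trend T_9 = (7 + 135 + 180) / 3 = 322/3 = 107.33333
Ratio to trend: 135 / 107.33333 = 1.258

1.258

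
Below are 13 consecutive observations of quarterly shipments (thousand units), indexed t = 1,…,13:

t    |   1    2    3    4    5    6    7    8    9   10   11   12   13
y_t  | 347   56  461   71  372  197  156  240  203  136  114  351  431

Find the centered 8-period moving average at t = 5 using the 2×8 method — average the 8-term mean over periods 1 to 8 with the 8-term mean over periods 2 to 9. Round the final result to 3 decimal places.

Sum over 1–8: 347 + 56 + 461 + 71 + 372 + 197 + 156 + 240 = 1900
Sum over 2–9: 56 + 461 + 71 + 372 + 197 + 156 + 240 + 203 = 1756
CMA at t=5 = (1900 + 1756) / (2·8) = 3656 / 16 = 228.500

228.500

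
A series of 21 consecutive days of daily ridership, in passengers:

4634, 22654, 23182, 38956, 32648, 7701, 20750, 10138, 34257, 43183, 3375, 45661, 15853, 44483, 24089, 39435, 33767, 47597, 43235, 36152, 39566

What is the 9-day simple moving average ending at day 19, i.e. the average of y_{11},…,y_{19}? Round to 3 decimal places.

33055.000

Sum of periods 11–19: 3375 + 45661 + 15853 + 44483 + 24089 + 39435 + 33767 + 47597 + 43235 = 297495
Divide by 9: 297495 / 9 = 33055.000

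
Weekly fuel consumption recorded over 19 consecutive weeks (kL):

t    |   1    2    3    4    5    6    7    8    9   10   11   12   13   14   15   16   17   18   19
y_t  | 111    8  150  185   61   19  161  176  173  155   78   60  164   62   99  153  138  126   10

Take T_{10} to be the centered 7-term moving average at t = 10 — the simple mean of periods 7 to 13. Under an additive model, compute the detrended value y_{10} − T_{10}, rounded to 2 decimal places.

16.86

Trend T_10 = (161 + 176 + 173 + 155 + 78 + 60 + 164) / 7 = 967/7 = 138.1429
Detrended value: 155 − 138.1429 = 16.86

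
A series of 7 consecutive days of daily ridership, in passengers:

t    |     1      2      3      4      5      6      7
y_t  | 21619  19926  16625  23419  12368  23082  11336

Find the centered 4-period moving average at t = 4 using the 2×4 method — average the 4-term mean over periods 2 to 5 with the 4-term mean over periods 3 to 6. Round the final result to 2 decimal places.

Sum over 2–5: 19926 + 16625 + 23419 + 12368 = 72338
Sum over 3–6: 16625 + 23419 + 12368 + 23082 = 75494
CMA at t=4 = (72338 + 75494) / (2·4) = 147832 / 8 = 18479.00

18479.00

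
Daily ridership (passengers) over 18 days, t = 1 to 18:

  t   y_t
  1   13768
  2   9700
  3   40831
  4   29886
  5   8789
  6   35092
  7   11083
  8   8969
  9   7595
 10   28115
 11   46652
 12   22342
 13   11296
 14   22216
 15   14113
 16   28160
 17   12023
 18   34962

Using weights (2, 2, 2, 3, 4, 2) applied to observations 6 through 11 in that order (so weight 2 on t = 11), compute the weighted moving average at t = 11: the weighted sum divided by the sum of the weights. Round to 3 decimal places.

22589.133

Weighted sum: 2·35092 + 2·11083 + 2·8969 + 3·7595 + 4·28115 + 2·46652 = 70184 + 22166 + 17938 + 22785 + 112460 + 93304 = 338837
Weight total: 2 + 2 + 2 + 3 + 4 + 2 = 15
WMA = 338837 / 15 = 22589.133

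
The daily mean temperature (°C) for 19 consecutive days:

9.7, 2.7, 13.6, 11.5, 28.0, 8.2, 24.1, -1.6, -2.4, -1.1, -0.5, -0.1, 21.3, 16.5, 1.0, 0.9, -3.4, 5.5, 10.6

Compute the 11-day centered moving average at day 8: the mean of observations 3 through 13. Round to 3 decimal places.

Sum of periods 3–13: 13.6 + 11.5 + 28.0 + 8.2 + 24.1 + (-1.6) + (-2.4) + (-1.1) + (-0.5) + (-0.1) + 21.3 = 101.0
Divide by 11: 101.0 / 11 = 9.182

9.182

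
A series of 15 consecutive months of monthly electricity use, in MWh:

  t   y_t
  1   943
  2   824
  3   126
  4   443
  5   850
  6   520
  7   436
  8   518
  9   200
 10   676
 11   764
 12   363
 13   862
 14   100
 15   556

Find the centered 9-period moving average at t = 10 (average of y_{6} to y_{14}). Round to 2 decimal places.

Sum of periods 6–14: 520 + 436 + 518 + 200 + 676 + 764 + 363 + 862 + 100 = 4439
Divide by 9: 4439 / 9 = 493.22

493.22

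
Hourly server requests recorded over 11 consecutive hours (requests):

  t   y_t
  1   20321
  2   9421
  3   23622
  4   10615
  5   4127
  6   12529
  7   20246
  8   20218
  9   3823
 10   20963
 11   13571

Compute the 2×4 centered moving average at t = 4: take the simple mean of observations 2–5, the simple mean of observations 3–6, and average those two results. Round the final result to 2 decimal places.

12334.75

Sum over 2–5: 9421 + 23622 + 10615 + 4127 = 47785
Sum over 3–6: 23622 + 10615 + 4127 + 12529 = 50893
CMA at t=4 = (47785 + 50893) / (2·4) = 98678 / 8 = 12334.75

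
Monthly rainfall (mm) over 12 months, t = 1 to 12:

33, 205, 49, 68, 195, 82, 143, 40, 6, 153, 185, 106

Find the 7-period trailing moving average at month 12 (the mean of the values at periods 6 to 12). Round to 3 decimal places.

102.143

Sum of periods 6–12: 82 + 143 + 40 + 6 + 153 + 185 + 106 = 715
Divide by 7: 715 / 7 = 102.143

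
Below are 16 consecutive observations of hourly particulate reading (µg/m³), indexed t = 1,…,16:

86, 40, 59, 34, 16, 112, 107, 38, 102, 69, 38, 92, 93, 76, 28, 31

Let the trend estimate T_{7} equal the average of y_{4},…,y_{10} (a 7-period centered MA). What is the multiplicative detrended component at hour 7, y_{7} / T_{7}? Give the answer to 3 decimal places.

1.567

Trend T_7 = (34 + 16 + 112 + 107 + 38 + 102 + 69) / 7 = 478/7 = 68.28571
Ratio to trend: 107 / 68.28571 = 1.567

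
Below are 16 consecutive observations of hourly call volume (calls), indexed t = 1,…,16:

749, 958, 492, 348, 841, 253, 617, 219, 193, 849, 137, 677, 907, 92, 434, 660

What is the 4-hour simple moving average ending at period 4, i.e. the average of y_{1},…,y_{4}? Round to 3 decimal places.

636.750

Sum of periods 1–4: 749 + 958 + 492 + 348 = 2547
Divide by 4: 2547 / 4 = 636.750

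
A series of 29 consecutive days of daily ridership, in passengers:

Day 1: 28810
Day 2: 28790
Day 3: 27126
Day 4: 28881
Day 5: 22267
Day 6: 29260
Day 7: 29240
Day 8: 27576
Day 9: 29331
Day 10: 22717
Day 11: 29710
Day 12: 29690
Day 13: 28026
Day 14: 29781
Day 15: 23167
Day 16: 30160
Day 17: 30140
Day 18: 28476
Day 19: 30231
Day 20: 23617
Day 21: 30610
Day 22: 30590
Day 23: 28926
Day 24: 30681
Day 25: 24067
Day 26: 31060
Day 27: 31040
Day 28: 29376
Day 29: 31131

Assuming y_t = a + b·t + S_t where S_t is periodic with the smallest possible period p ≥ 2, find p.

First differences y_{t+1} − y_t: -20, -1664, 1755, -6614, 6993, -20, -1664, 1755, -6614, 6993, -20, -1664, …
The difference pattern repeats every 5 terms and not for any smaller step, so p = 5.

5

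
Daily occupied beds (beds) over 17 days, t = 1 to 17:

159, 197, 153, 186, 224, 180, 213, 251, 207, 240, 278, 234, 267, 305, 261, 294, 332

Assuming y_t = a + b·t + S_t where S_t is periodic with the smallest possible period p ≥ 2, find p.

First differences y_{t+1} − y_t: 38, -44, 33, 38, -44, 33, 38, -44, …
The difference pattern repeats every 3 terms and not for any smaller step, so p = 3.

3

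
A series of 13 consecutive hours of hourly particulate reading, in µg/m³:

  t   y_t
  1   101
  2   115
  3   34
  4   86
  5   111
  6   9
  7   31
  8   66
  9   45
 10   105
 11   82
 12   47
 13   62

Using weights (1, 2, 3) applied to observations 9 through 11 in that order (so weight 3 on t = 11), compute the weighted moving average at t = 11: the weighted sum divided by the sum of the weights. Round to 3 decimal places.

83.500

Weighted sum: 1·45 + 2·105 + 3·82 = 45 + 210 + 246 = 501
Weight total: 1 + 2 + 3 = 6
WMA = 501 / 6 = 83.500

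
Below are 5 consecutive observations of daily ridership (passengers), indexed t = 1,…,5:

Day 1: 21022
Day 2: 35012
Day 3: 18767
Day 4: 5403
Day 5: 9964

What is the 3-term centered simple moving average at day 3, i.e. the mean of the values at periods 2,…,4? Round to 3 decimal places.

Sum of periods 2–4: 35012 + 18767 + 5403 = 59182
Divide by 3: 59182 / 3 = 19727.333

19727.333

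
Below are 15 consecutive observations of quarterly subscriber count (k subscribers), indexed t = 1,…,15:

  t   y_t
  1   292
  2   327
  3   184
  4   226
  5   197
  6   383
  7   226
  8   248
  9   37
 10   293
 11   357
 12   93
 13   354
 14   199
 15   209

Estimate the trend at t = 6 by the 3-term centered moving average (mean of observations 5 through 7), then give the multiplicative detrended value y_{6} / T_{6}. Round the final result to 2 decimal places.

1.43

Trend T_6 = (197 + 383 + 226) / 3 = 806/3 = 268.6667
Ratio to trend: 383 / 268.6667 = 1.43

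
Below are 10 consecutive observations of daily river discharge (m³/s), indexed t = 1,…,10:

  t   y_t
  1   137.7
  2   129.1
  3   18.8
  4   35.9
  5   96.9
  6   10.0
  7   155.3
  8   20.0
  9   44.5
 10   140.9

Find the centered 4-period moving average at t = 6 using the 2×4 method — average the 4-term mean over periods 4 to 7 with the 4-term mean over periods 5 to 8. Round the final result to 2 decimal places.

Sum over 4–7: 35.9 + 96.9 + 10.0 + 155.3 = 298.1
Sum over 5–8: 96.9 + 10.0 + 155.3 + 20.0 = 282.2
CMA at t=6 = (298.1 + 282.2) / (2·4) = 580.3 / 8 = 72.54

72.54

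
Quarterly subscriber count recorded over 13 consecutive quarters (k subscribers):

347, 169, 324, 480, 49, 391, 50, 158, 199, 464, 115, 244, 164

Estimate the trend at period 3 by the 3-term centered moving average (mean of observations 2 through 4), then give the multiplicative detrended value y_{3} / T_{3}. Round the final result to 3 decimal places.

Trend T_3 = (169 + 324 + 480) / 3 = 973/3 = 324.33333
Ratio to trend: 324 / 324.33333 = 0.999

0.999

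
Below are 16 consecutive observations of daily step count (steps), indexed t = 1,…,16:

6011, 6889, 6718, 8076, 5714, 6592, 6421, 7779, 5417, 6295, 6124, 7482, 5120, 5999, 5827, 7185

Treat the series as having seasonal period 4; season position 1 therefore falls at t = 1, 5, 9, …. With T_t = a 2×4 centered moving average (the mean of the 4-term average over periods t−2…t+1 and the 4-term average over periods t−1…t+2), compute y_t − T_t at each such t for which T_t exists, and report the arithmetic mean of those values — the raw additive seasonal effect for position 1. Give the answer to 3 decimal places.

-1023.958

Season position 1 occurs at t = 5, 9, 13 (where T_t is defined).
t=5: T_5 = 6737.87500; y_5 − T_5 = 5714 − 6737.87500 = -1023.87500
t=9: T_9 = 6440.87500; y_9 − T_9 = 5417 − 6440.87500 = -1023.87500
t=13: T_13 = 6144.12500; y_13 − T_13 = 5120 − 6144.12500 = -1024.12500
Mean deviation: (-1023.87500 + -1023.87500 + -1024.12500) / 3 = -1023.958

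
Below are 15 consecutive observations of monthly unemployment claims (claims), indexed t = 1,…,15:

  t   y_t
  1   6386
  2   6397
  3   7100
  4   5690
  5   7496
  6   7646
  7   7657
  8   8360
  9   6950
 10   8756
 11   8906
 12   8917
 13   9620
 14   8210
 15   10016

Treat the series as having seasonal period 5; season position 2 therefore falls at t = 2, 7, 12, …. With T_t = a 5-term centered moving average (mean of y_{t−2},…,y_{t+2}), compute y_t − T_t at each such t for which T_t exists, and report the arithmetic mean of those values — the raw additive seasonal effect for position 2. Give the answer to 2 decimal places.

35.20

Season position 2 occurs at t = 7, 12 (where T_t is defined).
t=7: T_7 = 7621.8000; y_7 − T_7 = 7657 − 7621.8000 = 35.2000
t=12: T_12 = 8881.8000; y_12 − T_12 = 8917 − 8881.8000 = 35.2000
Mean deviation: (35.2000 + 35.2000) / 2 = 35.20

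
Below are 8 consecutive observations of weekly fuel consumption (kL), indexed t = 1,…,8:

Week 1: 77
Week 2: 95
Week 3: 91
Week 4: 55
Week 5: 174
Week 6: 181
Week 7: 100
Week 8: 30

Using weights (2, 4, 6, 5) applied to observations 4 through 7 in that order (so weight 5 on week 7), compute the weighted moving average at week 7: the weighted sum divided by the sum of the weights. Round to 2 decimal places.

Weighted sum: 2·55 + 4·174 + 6·181 + 5·100 = 110 + 696 + 1086 + 500 = 2392
Weight total: 2 + 4 + 6 + 5 = 17
WMA = 2392 / 17 = 140.71

140.71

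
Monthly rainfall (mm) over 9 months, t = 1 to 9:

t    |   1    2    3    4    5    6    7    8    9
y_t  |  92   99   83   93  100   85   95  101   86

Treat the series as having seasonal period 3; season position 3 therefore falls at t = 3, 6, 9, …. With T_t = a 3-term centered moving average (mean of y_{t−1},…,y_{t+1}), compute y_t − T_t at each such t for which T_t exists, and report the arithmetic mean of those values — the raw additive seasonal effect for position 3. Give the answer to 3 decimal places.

Season position 3 occurs at t = 3, 6 (where T_t is defined).
t=3: T_3 = 91.66667; y_3 − T_3 = 83 − 91.66667 = -8.66667
t=6: T_6 = 93.33333; y_6 − T_6 = 85 − 93.33333 = -8.33333
Mean deviation: (-8.66667 + -8.33333) / 2 = -8.500

-8.500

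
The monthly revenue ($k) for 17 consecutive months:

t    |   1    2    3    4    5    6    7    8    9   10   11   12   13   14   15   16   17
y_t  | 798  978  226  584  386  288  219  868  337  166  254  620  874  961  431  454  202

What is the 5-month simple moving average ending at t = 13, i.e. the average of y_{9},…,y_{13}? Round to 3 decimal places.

Sum of periods 9–13: 337 + 166 + 254 + 620 + 874 = 2251
Divide by 5: 2251 / 5 = 450.200

450.200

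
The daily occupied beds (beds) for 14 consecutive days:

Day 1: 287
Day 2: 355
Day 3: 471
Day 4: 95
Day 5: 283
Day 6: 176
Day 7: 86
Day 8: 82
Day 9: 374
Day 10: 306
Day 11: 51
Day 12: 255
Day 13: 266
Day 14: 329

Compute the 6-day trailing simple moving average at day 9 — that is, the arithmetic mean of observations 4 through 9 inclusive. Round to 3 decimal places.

182.667

Sum of periods 4–9: 95 + 283 + 176 + 86 + 82 + 374 = 1096
Divide by 6: 1096 / 6 = 182.667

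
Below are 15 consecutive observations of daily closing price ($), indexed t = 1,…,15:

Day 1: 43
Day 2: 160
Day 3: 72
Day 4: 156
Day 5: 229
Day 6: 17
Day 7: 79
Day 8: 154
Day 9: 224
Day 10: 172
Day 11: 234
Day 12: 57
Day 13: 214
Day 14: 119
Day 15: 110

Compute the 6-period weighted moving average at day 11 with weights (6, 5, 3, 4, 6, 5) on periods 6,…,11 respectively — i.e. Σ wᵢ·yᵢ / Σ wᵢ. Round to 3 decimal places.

Weighted sum: 6·17 + 5·79 + 3·154 + 4·224 + 6·172 + 5·234 = 102 + 395 + 462 + 896 + 1032 + 1170 = 4057
Weight total: 6 + 5 + 3 + 4 + 6 + 5 = 29
WMA = 4057 / 29 = 139.897

139.897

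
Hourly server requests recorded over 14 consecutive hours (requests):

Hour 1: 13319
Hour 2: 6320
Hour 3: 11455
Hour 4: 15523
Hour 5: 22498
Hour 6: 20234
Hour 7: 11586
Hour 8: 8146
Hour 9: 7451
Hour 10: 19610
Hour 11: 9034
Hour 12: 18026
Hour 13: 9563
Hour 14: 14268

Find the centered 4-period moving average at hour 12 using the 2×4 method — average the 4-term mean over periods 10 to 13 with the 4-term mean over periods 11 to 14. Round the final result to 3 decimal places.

Sum over 10–13: 19610 + 9034 + 18026 + 9563 = 56233
Sum over 11–14: 9034 + 18026 + 9563 + 14268 = 50891
CMA at t=12 = (56233 + 50891) / (2·4) = 107124 / 8 = 13390.500

13390.500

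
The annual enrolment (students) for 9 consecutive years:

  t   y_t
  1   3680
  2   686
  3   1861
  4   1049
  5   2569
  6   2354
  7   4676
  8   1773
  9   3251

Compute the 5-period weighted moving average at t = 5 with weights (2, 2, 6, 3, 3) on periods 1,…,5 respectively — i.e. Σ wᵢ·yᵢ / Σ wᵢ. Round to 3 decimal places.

1922.000

Weighted sum: 2·3680 + 2·686 + 6·1861 + 3·1049 + 3·2569 = 7360 + 1372 + 11166 + 3147 + 7707 = 30752
Weight total: 2 + 2 + 6 + 3 + 3 = 16
WMA = 30752 / 16 = 1922.000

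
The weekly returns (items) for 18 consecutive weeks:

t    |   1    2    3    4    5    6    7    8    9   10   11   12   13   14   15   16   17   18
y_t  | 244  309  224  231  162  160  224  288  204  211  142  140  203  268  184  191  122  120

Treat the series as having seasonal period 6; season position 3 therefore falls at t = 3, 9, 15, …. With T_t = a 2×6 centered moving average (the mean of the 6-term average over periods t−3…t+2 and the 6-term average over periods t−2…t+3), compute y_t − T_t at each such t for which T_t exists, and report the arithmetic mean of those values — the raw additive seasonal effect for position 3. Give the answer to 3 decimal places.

0.917

Season position 3 occurs at t = 9, 15 (where T_t is defined).
t=9: T_9 = 203.16667; y_9 − T_9 = 204 − 203.16667 = 0.83333
t=15: T_15 = 183.00000; y_15 − T_15 = 184 − 183.00000 = 1.00000
Mean deviation: (0.83333 + 1.00000) / 2 = 0.917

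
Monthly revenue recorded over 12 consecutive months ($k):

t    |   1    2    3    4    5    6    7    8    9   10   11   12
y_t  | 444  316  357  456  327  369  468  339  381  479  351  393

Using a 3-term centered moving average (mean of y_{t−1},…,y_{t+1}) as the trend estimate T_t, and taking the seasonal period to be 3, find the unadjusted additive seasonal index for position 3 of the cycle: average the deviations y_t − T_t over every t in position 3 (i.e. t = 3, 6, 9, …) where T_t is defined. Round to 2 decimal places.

Season position 3 occurs at t = 3, 6, 9 (where T_t is defined).
t=3: T_3 = 376.3333; y_3 − T_3 = 357 − 376.3333 = -19.3333
t=6: T_6 = 388.0000; y_6 − T_6 = 369 − 388.0000 = -19.0000
t=9: T_9 = 399.6667; y_9 − T_9 = 381 − 399.6667 = -18.6667
Mean deviation: (-19.3333 + -19.0000 + -18.6667) / 3 = -19.00

-19.00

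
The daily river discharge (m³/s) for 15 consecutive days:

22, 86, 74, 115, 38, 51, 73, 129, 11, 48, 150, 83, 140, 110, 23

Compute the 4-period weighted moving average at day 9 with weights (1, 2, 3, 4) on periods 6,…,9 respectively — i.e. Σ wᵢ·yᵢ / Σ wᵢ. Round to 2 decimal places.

62.80

Weighted sum: 1·51 + 2·73 + 3·129 + 4·11 = 51 + 146 + 387 + 44 = 628
Weight total: 1 + 2 + 3 + 4 = 10
WMA = 628 / 10 = 62.80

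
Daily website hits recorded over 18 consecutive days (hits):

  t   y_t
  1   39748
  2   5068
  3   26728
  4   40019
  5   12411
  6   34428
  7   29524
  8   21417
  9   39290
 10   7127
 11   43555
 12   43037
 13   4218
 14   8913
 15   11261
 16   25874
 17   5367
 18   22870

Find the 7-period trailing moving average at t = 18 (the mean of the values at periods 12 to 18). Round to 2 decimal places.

Sum of periods 12–18: 43037 + 4218 + 8913 + 11261 + 25874 + 5367 + 22870 = 121540
Divide by 7: 121540 / 7 = 17362.86

17362.86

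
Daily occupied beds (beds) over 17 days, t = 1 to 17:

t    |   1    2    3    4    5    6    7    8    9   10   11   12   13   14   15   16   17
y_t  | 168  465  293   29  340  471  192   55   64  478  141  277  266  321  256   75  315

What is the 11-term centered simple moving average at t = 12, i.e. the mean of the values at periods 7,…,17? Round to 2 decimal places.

221.82

Sum of periods 7–17: 192 + 55 + 64 + 478 + 141 + 277 + 266 + 321 + 256 + 75 + 315 = 2440
Divide by 11: 2440 / 11 = 221.82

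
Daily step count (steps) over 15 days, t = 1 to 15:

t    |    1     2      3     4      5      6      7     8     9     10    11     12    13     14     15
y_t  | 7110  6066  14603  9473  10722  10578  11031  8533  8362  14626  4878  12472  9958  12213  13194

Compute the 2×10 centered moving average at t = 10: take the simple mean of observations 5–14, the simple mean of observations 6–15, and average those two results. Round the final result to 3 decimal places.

Sum over 5–14: 10722 + 10578 + 11031 + 8533 + 8362 + 14626 + 4878 + 12472 + 9958 + 12213 = 103373
Sum over 6–15: 10578 + 11031 + 8533 + 8362 + 14626 + 4878 + 12472 + 9958 + 12213 + 13194 = 105845
CMA at t=10 = (103373 + 105845) / (2·10) = 209218 / 20 = 10460.900

10460.900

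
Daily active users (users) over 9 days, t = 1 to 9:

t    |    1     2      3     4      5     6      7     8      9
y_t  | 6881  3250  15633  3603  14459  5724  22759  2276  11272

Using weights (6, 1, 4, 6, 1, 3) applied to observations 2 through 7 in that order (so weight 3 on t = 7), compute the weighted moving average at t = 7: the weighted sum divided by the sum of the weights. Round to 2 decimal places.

10014.29

Weighted sum: 6·3250 + 1·15633 + 4·3603 + 6·14459 + 1·5724 + 3·22759 = 19500 + 15633 + 14412 + 86754 + 5724 + 68277 = 210300
Weight total: 6 + 1 + 4 + 6 + 1 + 3 = 21
WMA = 210300 / 21 = 10014.29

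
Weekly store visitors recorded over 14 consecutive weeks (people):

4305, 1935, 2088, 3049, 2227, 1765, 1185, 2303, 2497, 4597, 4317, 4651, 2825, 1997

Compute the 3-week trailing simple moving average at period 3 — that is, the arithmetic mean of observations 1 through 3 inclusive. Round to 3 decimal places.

Sum of periods 1–3: 4305 + 1935 + 2088 = 8328
Divide by 3: 8328 / 3 = 2776.000

2776.000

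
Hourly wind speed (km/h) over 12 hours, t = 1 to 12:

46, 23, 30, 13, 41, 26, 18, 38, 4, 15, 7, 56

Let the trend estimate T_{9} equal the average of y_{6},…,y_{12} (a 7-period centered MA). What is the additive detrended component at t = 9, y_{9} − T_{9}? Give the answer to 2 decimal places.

-19.43

Trend T_9 = (26 + 18 + 38 + 4 + 15 + 7 + 56) / 7 = 164/7 = 23.4286
Detrended value: 4 − 23.4286 = -19.43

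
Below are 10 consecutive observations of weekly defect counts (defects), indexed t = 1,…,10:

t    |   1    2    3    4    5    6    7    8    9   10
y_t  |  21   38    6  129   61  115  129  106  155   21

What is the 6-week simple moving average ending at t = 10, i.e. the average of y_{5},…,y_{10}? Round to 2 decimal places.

97.83

Sum of periods 5–10: 61 + 115 + 129 + 106 + 155 + 21 = 587
Divide by 6: 587 / 6 = 97.83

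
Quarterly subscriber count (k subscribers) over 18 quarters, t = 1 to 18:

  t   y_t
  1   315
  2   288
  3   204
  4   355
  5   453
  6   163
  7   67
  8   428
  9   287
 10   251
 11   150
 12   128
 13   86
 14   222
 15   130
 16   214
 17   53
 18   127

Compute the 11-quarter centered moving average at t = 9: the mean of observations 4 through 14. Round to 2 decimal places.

235.45

Sum of periods 4–14: 355 + 453 + 163 + 67 + 428 + 287 + 251 + 150 + 128 + 86 + 222 = 2590
Divide by 11: 2590 / 11 = 235.45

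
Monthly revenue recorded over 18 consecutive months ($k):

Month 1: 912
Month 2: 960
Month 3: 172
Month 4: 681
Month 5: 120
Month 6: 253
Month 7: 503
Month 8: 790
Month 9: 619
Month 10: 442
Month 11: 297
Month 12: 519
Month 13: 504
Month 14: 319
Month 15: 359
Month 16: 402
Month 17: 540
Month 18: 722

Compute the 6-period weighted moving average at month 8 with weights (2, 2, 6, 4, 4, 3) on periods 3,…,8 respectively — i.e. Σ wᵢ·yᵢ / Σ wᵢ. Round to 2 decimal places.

Weighted sum: 2·172 + 2·681 + 6·120 + 4·253 + 4·503 + 3·790 = 344 + 1362 + 720 + 1012 + 2012 + 2370 = 7820
Weight total: 2 + 2 + 6 + 4 + 4 + 3 = 21
WMA = 7820 / 21 = 372.38

372.38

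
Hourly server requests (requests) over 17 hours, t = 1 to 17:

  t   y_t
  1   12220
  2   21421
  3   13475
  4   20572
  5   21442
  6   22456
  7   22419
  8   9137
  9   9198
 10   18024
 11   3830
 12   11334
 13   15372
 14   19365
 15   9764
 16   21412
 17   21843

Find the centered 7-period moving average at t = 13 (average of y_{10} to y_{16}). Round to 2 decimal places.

Sum of periods 10–16: 18024 + 3830 + 11334 + 15372 + 19365 + 9764 + 21412 = 99101
Divide by 7: 99101 / 7 = 14157.29

14157.29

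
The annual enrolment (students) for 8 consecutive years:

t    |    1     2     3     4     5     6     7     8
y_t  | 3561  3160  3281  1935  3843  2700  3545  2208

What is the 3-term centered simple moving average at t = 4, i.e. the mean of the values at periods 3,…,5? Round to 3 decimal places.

Sum of periods 3–5: 3281 + 1935 + 3843 = 9059
Divide by 3: 9059 / 3 = 3019.667

3019.667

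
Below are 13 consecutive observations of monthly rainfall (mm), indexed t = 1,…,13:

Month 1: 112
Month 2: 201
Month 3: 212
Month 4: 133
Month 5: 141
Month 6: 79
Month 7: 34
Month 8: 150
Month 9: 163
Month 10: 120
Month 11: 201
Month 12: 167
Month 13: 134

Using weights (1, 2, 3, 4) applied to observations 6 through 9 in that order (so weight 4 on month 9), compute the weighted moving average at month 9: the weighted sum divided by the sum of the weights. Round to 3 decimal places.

Weighted sum: 1·79 + 2·34 + 3·150 + 4·163 = 79 + 68 + 450 + 652 = 1249
Weight total: 1 + 2 + 3 + 4 = 10
WMA = 1249 / 10 = 124.900

124.900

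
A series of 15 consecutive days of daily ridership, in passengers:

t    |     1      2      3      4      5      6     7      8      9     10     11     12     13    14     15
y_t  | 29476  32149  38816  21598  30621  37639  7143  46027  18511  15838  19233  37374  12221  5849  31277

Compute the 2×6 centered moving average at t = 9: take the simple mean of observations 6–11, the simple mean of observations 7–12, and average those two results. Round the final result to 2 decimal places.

Sum over 6–11: 37639 + 7143 + 46027 + 18511 + 15838 + 19233 = 144391
Sum over 7–12: 7143 + 46027 + 18511 + 15838 + 19233 + 37374 = 144126
CMA at t=9 = (144391 + 144126) / (2·6) = 288517 / 12 = 24043.08

24043.08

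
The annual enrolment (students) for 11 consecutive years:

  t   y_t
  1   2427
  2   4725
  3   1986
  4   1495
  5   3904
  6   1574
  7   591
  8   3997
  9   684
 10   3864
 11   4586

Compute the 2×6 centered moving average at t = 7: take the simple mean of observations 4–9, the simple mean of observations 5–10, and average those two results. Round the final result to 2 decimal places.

2238.25

Sum over 4–9: 1495 + 3904 + 1574 + 591 + 3997 + 684 = 12245
Sum over 5–10: 3904 + 1574 + 591 + 3997 + 684 + 3864 = 14614
CMA at t=7 = (12245 + 14614) / (2·6) = 26859 / 12 = 2238.25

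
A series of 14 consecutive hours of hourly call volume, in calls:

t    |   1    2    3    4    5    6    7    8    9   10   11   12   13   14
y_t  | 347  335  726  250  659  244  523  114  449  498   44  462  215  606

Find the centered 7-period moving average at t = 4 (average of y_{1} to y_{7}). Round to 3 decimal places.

Sum of periods 1–7: 347 + 335 + 726 + 250 + 659 + 244 + 523 = 3084
Divide by 7: 3084 / 7 = 440.571

440.571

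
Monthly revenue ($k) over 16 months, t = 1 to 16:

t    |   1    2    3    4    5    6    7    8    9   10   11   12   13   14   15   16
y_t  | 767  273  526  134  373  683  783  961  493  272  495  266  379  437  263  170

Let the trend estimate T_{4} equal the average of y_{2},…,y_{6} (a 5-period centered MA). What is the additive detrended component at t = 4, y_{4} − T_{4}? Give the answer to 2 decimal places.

-263.80

Trend T_4 = (273 + 526 + 134 + 373 + 683) / 5 = 1989/5 = 397.8000
Detrended value: 134 − 397.8000 = -263.80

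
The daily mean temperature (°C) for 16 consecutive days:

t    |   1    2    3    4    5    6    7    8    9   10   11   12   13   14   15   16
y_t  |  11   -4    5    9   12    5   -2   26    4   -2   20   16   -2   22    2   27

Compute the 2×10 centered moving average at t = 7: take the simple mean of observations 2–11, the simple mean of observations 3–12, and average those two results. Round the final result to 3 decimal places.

Sum over 2–11: (-4) + 5 + 9 + 12 + 5 + (-2) + 26 + 4 + (-2) + 20 = 73
Sum over 3–12: 5 + 9 + 12 + 5 + (-2) + 26 + 4 + (-2) + 20 + 16 = 93
CMA at t=7 = (73 + 93) / (2·10) = 166 / 20 = 8.300

8.300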